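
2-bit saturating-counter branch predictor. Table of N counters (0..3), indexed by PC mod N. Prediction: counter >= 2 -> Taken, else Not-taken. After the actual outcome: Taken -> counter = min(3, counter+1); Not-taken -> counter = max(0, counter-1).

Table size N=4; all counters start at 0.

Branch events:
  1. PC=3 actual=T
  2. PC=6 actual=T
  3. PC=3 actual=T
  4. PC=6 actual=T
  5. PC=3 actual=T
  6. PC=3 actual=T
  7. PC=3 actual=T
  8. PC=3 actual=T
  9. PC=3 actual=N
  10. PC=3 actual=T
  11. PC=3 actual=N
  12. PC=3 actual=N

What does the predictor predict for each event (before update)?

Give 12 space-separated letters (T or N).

Answer: N N N N T T T T T T T T

Derivation:
Ev 1: PC=3 idx=3 pred=N actual=T -> ctr[3]=1
Ev 2: PC=6 idx=2 pred=N actual=T -> ctr[2]=1
Ev 3: PC=3 idx=3 pred=N actual=T -> ctr[3]=2
Ev 4: PC=6 idx=2 pred=N actual=T -> ctr[2]=2
Ev 5: PC=3 idx=3 pred=T actual=T -> ctr[3]=3
Ev 6: PC=3 idx=3 pred=T actual=T -> ctr[3]=3
Ev 7: PC=3 idx=3 pred=T actual=T -> ctr[3]=3
Ev 8: PC=3 idx=3 pred=T actual=T -> ctr[3]=3
Ev 9: PC=3 idx=3 pred=T actual=N -> ctr[3]=2
Ev 10: PC=3 idx=3 pred=T actual=T -> ctr[3]=3
Ev 11: PC=3 idx=3 pred=T actual=N -> ctr[3]=2
Ev 12: PC=3 idx=3 pred=T actual=N -> ctr[3]=1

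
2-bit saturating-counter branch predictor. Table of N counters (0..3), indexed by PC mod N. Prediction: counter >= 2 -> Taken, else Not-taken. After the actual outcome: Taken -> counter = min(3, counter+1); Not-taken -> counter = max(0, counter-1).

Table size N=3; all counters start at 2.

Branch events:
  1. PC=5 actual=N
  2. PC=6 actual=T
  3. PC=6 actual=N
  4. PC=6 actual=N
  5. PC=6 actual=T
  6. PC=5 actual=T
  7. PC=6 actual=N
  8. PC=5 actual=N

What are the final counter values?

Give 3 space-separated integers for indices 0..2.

Ev 1: PC=5 idx=2 pred=T actual=N -> ctr[2]=1
Ev 2: PC=6 idx=0 pred=T actual=T -> ctr[0]=3
Ev 3: PC=6 idx=0 pred=T actual=N -> ctr[0]=2
Ev 4: PC=6 idx=0 pred=T actual=N -> ctr[0]=1
Ev 5: PC=6 idx=0 pred=N actual=T -> ctr[0]=2
Ev 6: PC=5 idx=2 pred=N actual=T -> ctr[2]=2
Ev 7: PC=6 idx=0 pred=T actual=N -> ctr[0]=1
Ev 8: PC=5 idx=2 pred=T actual=N -> ctr[2]=1

Answer: 1 2 1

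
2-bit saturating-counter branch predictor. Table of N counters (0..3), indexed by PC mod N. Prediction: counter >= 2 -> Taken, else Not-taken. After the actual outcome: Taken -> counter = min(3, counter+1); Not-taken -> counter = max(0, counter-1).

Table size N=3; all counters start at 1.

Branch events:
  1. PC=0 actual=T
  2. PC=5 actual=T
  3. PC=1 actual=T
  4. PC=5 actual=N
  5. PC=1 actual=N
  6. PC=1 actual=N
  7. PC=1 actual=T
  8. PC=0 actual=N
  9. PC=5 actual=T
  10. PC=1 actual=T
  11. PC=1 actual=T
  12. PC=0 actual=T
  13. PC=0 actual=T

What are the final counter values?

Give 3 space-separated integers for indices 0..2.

Ev 1: PC=0 idx=0 pred=N actual=T -> ctr[0]=2
Ev 2: PC=5 idx=2 pred=N actual=T -> ctr[2]=2
Ev 3: PC=1 idx=1 pred=N actual=T -> ctr[1]=2
Ev 4: PC=5 idx=2 pred=T actual=N -> ctr[2]=1
Ev 5: PC=1 idx=1 pred=T actual=N -> ctr[1]=1
Ev 6: PC=1 idx=1 pred=N actual=N -> ctr[1]=0
Ev 7: PC=1 idx=1 pred=N actual=T -> ctr[1]=1
Ev 8: PC=0 idx=0 pred=T actual=N -> ctr[0]=1
Ev 9: PC=5 idx=2 pred=N actual=T -> ctr[2]=2
Ev 10: PC=1 idx=1 pred=N actual=T -> ctr[1]=2
Ev 11: PC=1 idx=1 pred=T actual=T -> ctr[1]=3
Ev 12: PC=0 idx=0 pred=N actual=T -> ctr[0]=2
Ev 13: PC=0 idx=0 pred=T actual=T -> ctr[0]=3

Answer: 3 3 2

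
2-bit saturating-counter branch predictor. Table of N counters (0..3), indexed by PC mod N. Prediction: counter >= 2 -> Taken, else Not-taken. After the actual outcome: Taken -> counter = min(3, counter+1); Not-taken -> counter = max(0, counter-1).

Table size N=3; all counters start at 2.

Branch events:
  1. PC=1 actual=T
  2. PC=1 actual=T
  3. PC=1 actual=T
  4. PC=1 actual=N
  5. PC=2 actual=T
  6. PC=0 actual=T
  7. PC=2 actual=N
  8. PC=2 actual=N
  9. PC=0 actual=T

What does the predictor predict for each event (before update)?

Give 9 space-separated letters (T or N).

Ev 1: PC=1 idx=1 pred=T actual=T -> ctr[1]=3
Ev 2: PC=1 idx=1 pred=T actual=T -> ctr[1]=3
Ev 3: PC=1 idx=1 pred=T actual=T -> ctr[1]=3
Ev 4: PC=1 idx=1 pred=T actual=N -> ctr[1]=2
Ev 5: PC=2 idx=2 pred=T actual=T -> ctr[2]=3
Ev 6: PC=0 idx=0 pred=T actual=T -> ctr[0]=3
Ev 7: PC=2 idx=2 pred=T actual=N -> ctr[2]=2
Ev 8: PC=2 idx=2 pred=T actual=N -> ctr[2]=1
Ev 9: PC=0 idx=0 pred=T actual=T -> ctr[0]=3

Answer: T T T T T T T T T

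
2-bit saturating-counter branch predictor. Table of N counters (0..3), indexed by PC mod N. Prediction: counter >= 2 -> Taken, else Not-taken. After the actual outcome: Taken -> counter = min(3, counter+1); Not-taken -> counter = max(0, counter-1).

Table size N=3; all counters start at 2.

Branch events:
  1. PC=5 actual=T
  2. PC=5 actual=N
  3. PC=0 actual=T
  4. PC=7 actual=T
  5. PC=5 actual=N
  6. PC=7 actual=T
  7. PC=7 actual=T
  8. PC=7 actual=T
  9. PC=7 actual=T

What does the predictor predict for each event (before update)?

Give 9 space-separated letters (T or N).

Answer: T T T T T T T T T

Derivation:
Ev 1: PC=5 idx=2 pred=T actual=T -> ctr[2]=3
Ev 2: PC=5 idx=2 pred=T actual=N -> ctr[2]=2
Ev 3: PC=0 idx=0 pred=T actual=T -> ctr[0]=3
Ev 4: PC=7 idx=1 pred=T actual=T -> ctr[1]=3
Ev 5: PC=5 idx=2 pred=T actual=N -> ctr[2]=1
Ev 6: PC=7 idx=1 pred=T actual=T -> ctr[1]=3
Ev 7: PC=7 idx=1 pred=T actual=T -> ctr[1]=3
Ev 8: PC=7 idx=1 pred=T actual=T -> ctr[1]=3
Ev 9: PC=7 idx=1 pred=T actual=T -> ctr[1]=3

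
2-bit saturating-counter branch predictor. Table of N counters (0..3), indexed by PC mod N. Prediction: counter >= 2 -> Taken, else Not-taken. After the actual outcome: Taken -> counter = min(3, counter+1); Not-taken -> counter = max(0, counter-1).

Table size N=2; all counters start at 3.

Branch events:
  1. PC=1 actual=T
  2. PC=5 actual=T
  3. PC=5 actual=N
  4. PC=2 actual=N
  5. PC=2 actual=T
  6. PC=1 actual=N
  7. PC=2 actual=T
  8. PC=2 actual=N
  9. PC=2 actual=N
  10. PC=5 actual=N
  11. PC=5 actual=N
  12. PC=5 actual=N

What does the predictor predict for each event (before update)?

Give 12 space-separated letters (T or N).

Ev 1: PC=1 idx=1 pred=T actual=T -> ctr[1]=3
Ev 2: PC=5 idx=1 pred=T actual=T -> ctr[1]=3
Ev 3: PC=5 idx=1 pred=T actual=N -> ctr[1]=2
Ev 4: PC=2 idx=0 pred=T actual=N -> ctr[0]=2
Ev 5: PC=2 idx=0 pred=T actual=T -> ctr[0]=3
Ev 6: PC=1 idx=1 pred=T actual=N -> ctr[1]=1
Ev 7: PC=2 idx=0 pred=T actual=T -> ctr[0]=3
Ev 8: PC=2 idx=0 pred=T actual=N -> ctr[0]=2
Ev 9: PC=2 idx=0 pred=T actual=N -> ctr[0]=1
Ev 10: PC=5 idx=1 pred=N actual=N -> ctr[1]=0
Ev 11: PC=5 idx=1 pred=N actual=N -> ctr[1]=0
Ev 12: PC=5 idx=1 pred=N actual=N -> ctr[1]=0

Answer: T T T T T T T T T N N N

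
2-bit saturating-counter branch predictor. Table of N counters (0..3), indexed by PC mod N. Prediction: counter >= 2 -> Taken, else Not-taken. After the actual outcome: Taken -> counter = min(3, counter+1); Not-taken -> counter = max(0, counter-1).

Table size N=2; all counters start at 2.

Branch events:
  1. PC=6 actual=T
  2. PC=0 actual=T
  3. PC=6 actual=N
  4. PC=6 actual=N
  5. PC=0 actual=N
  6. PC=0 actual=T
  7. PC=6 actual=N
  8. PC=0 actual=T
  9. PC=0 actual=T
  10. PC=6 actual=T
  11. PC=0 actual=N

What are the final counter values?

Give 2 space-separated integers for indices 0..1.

Ev 1: PC=6 idx=0 pred=T actual=T -> ctr[0]=3
Ev 2: PC=0 idx=0 pred=T actual=T -> ctr[0]=3
Ev 3: PC=6 idx=0 pred=T actual=N -> ctr[0]=2
Ev 4: PC=6 idx=0 pred=T actual=N -> ctr[0]=1
Ev 5: PC=0 idx=0 pred=N actual=N -> ctr[0]=0
Ev 6: PC=0 idx=0 pred=N actual=T -> ctr[0]=1
Ev 7: PC=6 idx=0 pred=N actual=N -> ctr[0]=0
Ev 8: PC=0 idx=0 pred=N actual=T -> ctr[0]=1
Ev 9: PC=0 idx=0 pred=N actual=T -> ctr[0]=2
Ev 10: PC=6 idx=0 pred=T actual=T -> ctr[0]=3
Ev 11: PC=0 idx=0 pred=T actual=N -> ctr[0]=2

Answer: 2 2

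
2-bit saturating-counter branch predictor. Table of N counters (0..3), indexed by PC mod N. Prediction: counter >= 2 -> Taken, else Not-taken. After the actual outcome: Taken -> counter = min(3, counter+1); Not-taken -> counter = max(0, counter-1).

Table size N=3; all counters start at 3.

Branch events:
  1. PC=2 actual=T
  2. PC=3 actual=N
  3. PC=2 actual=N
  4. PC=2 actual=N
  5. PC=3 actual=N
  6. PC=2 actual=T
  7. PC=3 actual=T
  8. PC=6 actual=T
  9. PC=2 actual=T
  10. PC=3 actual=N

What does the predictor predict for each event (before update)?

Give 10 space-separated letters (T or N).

Answer: T T T T T N N T T T

Derivation:
Ev 1: PC=2 idx=2 pred=T actual=T -> ctr[2]=3
Ev 2: PC=3 idx=0 pred=T actual=N -> ctr[0]=2
Ev 3: PC=2 idx=2 pred=T actual=N -> ctr[2]=2
Ev 4: PC=2 idx=2 pred=T actual=N -> ctr[2]=1
Ev 5: PC=3 idx=0 pred=T actual=N -> ctr[0]=1
Ev 6: PC=2 idx=2 pred=N actual=T -> ctr[2]=2
Ev 7: PC=3 idx=0 pred=N actual=T -> ctr[0]=2
Ev 8: PC=6 idx=0 pred=T actual=T -> ctr[0]=3
Ev 9: PC=2 idx=2 pred=T actual=T -> ctr[2]=3
Ev 10: PC=3 idx=0 pred=T actual=N -> ctr[0]=2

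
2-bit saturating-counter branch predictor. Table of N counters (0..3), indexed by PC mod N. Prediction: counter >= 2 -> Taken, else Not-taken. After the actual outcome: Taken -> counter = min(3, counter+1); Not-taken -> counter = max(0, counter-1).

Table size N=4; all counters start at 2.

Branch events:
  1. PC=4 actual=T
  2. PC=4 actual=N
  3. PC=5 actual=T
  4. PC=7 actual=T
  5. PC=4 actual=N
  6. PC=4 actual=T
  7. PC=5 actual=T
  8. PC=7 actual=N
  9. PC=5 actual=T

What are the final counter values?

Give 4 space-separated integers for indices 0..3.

Answer: 2 3 2 2

Derivation:
Ev 1: PC=4 idx=0 pred=T actual=T -> ctr[0]=3
Ev 2: PC=4 idx=0 pred=T actual=N -> ctr[0]=2
Ev 3: PC=5 idx=1 pred=T actual=T -> ctr[1]=3
Ev 4: PC=7 idx=3 pred=T actual=T -> ctr[3]=3
Ev 5: PC=4 idx=0 pred=T actual=N -> ctr[0]=1
Ev 6: PC=4 idx=0 pred=N actual=T -> ctr[0]=2
Ev 7: PC=5 idx=1 pred=T actual=T -> ctr[1]=3
Ev 8: PC=7 idx=3 pred=T actual=N -> ctr[3]=2
Ev 9: PC=5 idx=1 pred=T actual=T -> ctr[1]=3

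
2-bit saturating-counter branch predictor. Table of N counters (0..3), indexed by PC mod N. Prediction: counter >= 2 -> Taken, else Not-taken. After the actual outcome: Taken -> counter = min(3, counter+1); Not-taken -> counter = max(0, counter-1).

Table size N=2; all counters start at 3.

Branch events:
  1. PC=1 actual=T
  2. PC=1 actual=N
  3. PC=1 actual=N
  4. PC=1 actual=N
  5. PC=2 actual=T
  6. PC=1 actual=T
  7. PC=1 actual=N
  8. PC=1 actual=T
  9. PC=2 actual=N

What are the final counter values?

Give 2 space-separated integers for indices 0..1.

Answer: 2 1

Derivation:
Ev 1: PC=1 idx=1 pred=T actual=T -> ctr[1]=3
Ev 2: PC=1 idx=1 pred=T actual=N -> ctr[1]=2
Ev 3: PC=1 idx=1 pred=T actual=N -> ctr[1]=1
Ev 4: PC=1 idx=1 pred=N actual=N -> ctr[1]=0
Ev 5: PC=2 idx=0 pred=T actual=T -> ctr[0]=3
Ev 6: PC=1 idx=1 pred=N actual=T -> ctr[1]=1
Ev 7: PC=1 idx=1 pred=N actual=N -> ctr[1]=0
Ev 8: PC=1 idx=1 pred=N actual=T -> ctr[1]=1
Ev 9: PC=2 idx=0 pred=T actual=N -> ctr[0]=2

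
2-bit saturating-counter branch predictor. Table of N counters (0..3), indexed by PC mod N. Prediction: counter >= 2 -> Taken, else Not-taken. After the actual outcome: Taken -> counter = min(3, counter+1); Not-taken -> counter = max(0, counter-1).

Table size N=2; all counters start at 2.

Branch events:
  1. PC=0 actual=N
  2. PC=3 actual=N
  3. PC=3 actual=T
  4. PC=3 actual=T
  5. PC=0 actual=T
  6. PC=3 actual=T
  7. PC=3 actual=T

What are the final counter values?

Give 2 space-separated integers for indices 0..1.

Answer: 2 3

Derivation:
Ev 1: PC=0 idx=0 pred=T actual=N -> ctr[0]=1
Ev 2: PC=3 idx=1 pred=T actual=N -> ctr[1]=1
Ev 3: PC=3 idx=1 pred=N actual=T -> ctr[1]=2
Ev 4: PC=3 idx=1 pred=T actual=T -> ctr[1]=3
Ev 5: PC=0 idx=0 pred=N actual=T -> ctr[0]=2
Ev 6: PC=3 idx=1 pred=T actual=T -> ctr[1]=3
Ev 7: PC=3 idx=1 pred=T actual=T -> ctr[1]=3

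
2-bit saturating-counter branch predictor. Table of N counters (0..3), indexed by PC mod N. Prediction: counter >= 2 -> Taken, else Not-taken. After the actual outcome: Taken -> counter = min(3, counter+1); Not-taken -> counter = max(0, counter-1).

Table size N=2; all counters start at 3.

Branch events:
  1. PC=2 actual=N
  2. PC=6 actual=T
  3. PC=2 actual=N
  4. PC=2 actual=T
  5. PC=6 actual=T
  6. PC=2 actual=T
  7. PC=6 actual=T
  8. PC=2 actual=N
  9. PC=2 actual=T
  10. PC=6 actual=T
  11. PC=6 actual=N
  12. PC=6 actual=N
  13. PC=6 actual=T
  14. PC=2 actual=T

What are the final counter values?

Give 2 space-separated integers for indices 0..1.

Answer: 3 3

Derivation:
Ev 1: PC=2 idx=0 pred=T actual=N -> ctr[0]=2
Ev 2: PC=6 idx=0 pred=T actual=T -> ctr[0]=3
Ev 3: PC=2 idx=0 pred=T actual=N -> ctr[0]=2
Ev 4: PC=2 idx=0 pred=T actual=T -> ctr[0]=3
Ev 5: PC=6 idx=0 pred=T actual=T -> ctr[0]=3
Ev 6: PC=2 idx=0 pred=T actual=T -> ctr[0]=3
Ev 7: PC=6 idx=0 pred=T actual=T -> ctr[0]=3
Ev 8: PC=2 idx=0 pred=T actual=N -> ctr[0]=2
Ev 9: PC=2 idx=0 pred=T actual=T -> ctr[0]=3
Ev 10: PC=6 idx=0 pred=T actual=T -> ctr[0]=3
Ev 11: PC=6 idx=0 pred=T actual=N -> ctr[0]=2
Ev 12: PC=6 idx=0 pred=T actual=N -> ctr[0]=1
Ev 13: PC=6 idx=0 pred=N actual=T -> ctr[0]=2
Ev 14: PC=2 idx=0 pred=T actual=T -> ctr[0]=3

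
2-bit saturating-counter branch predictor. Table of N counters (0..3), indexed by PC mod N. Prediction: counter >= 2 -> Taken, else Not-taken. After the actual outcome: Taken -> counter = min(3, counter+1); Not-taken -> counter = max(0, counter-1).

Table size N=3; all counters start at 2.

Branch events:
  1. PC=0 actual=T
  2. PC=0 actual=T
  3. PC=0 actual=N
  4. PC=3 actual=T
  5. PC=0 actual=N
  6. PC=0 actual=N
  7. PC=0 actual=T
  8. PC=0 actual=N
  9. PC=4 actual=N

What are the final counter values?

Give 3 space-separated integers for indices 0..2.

Answer: 1 1 2

Derivation:
Ev 1: PC=0 idx=0 pred=T actual=T -> ctr[0]=3
Ev 2: PC=0 idx=0 pred=T actual=T -> ctr[0]=3
Ev 3: PC=0 idx=0 pred=T actual=N -> ctr[0]=2
Ev 4: PC=3 idx=0 pred=T actual=T -> ctr[0]=3
Ev 5: PC=0 idx=0 pred=T actual=N -> ctr[0]=2
Ev 6: PC=0 idx=0 pred=T actual=N -> ctr[0]=1
Ev 7: PC=0 idx=0 pred=N actual=T -> ctr[0]=2
Ev 8: PC=0 idx=0 pred=T actual=N -> ctr[0]=1
Ev 9: PC=4 idx=1 pred=T actual=N -> ctr[1]=1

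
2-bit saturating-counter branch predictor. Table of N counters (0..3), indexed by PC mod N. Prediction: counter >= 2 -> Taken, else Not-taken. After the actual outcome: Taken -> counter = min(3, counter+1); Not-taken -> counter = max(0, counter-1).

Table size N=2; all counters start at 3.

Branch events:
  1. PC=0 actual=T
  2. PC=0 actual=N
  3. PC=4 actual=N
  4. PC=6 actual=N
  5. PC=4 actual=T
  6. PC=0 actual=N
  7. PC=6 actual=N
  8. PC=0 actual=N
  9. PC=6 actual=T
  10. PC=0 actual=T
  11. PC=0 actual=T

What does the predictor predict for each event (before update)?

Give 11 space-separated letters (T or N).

Ev 1: PC=0 idx=0 pred=T actual=T -> ctr[0]=3
Ev 2: PC=0 idx=0 pred=T actual=N -> ctr[0]=2
Ev 3: PC=4 idx=0 pred=T actual=N -> ctr[0]=1
Ev 4: PC=6 idx=0 pred=N actual=N -> ctr[0]=0
Ev 5: PC=4 idx=0 pred=N actual=T -> ctr[0]=1
Ev 6: PC=0 idx=0 pred=N actual=N -> ctr[0]=0
Ev 7: PC=6 idx=0 pred=N actual=N -> ctr[0]=0
Ev 8: PC=0 idx=0 pred=N actual=N -> ctr[0]=0
Ev 9: PC=6 idx=0 pred=N actual=T -> ctr[0]=1
Ev 10: PC=0 idx=0 pred=N actual=T -> ctr[0]=2
Ev 11: PC=0 idx=0 pred=T actual=T -> ctr[0]=3

Answer: T T T N N N N N N N T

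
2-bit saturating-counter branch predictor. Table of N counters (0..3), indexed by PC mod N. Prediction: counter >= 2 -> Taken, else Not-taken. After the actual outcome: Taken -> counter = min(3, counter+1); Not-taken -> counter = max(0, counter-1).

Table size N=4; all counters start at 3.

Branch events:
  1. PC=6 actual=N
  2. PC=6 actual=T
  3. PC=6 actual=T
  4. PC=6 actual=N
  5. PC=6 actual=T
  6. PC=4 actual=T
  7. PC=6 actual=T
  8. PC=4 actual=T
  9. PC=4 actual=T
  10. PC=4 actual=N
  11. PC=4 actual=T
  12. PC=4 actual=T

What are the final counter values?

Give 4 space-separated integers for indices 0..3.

Ev 1: PC=6 idx=2 pred=T actual=N -> ctr[2]=2
Ev 2: PC=6 idx=2 pred=T actual=T -> ctr[2]=3
Ev 3: PC=6 idx=2 pred=T actual=T -> ctr[2]=3
Ev 4: PC=6 idx=2 pred=T actual=N -> ctr[2]=2
Ev 5: PC=6 idx=2 pred=T actual=T -> ctr[2]=3
Ev 6: PC=4 idx=0 pred=T actual=T -> ctr[0]=3
Ev 7: PC=6 idx=2 pred=T actual=T -> ctr[2]=3
Ev 8: PC=4 idx=0 pred=T actual=T -> ctr[0]=3
Ev 9: PC=4 idx=0 pred=T actual=T -> ctr[0]=3
Ev 10: PC=4 idx=0 pred=T actual=N -> ctr[0]=2
Ev 11: PC=4 idx=0 pred=T actual=T -> ctr[0]=3
Ev 12: PC=4 idx=0 pred=T actual=T -> ctr[0]=3

Answer: 3 3 3 3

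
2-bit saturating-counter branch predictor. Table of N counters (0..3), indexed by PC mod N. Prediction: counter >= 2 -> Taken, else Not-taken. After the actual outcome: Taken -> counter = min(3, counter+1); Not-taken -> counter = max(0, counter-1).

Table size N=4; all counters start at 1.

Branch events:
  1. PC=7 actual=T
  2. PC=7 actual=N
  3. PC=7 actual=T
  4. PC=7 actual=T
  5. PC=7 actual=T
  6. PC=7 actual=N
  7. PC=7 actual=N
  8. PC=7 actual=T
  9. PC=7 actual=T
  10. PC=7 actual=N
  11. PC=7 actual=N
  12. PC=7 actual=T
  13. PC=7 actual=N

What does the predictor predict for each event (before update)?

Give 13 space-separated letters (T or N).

Answer: N T N T T T T N T T T N T

Derivation:
Ev 1: PC=7 idx=3 pred=N actual=T -> ctr[3]=2
Ev 2: PC=7 idx=3 pred=T actual=N -> ctr[3]=1
Ev 3: PC=7 idx=3 pred=N actual=T -> ctr[3]=2
Ev 4: PC=7 idx=3 pred=T actual=T -> ctr[3]=3
Ev 5: PC=7 idx=3 pred=T actual=T -> ctr[3]=3
Ev 6: PC=7 idx=3 pred=T actual=N -> ctr[3]=2
Ev 7: PC=7 idx=3 pred=T actual=N -> ctr[3]=1
Ev 8: PC=7 idx=3 pred=N actual=T -> ctr[3]=2
Ev 9: PC=7 idx=3 pred=T actual=T -> ctr[3]=3
Ev 10: PC=7 idx=3 pred=T actual=N -> ctr[3]=2
Ev 11: PC=7 idx=3 pred=T actual=N -> ctr[3]=1
Ev 12: PC=7 idx=3 pred=N actual=T -> ctr[3]=2
Ev 13: PC=7 idx=3 pred=T actual=N -> ctr[3]=1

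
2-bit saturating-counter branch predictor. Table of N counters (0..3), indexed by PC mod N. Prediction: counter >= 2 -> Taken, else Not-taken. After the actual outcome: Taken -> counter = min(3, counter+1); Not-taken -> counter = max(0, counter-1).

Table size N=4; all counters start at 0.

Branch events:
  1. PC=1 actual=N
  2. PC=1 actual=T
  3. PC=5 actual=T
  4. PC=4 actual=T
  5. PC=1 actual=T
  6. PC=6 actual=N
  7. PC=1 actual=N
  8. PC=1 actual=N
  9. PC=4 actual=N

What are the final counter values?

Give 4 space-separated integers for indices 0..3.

Ev 1: PC=1 idx=1 pred=N actual=N -> ctr[1]=0
Ev 2: PC=1 idx=1 pred=N actual=T -> ctr[1]=1
Ev 3: PC=5 idx=1 pred=N actual=T -> ctr[1]=2
Ev 4: PC=4 idx=0 pred=N actual=T -> ctr[0]=1
Ev 5: PC=1 idx=1 pred=T actual=T -> ctr[1]=3
Ev 6: PC=6 idx=2 pred=N actual=N -> ctr[2]=0
Ev 7: PC=1 idx=1 pred=T actual=N -> ctr[1]=2
Ev 8: PC=1 idx=1 pred=T actual=N -> ctr[1]=1
Ev 9: PC=4 idx=0 pred=N actual=N -> ctr[0]=0

Answer: 0 1 0 0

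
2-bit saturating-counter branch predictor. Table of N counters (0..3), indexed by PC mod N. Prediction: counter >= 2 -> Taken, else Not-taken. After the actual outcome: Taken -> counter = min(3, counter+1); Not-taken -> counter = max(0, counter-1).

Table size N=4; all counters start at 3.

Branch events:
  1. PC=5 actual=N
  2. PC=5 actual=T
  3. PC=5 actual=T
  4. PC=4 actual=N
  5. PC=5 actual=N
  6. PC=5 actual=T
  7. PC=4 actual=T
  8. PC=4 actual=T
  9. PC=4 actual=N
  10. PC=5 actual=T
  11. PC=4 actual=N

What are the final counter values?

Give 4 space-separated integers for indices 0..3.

Ev 1: PC=5 idx=1 pred=T actual=N -> ctr[1]=2
Ev 2: PC=5 idx=1 pred=T actual=T -> ctr[1]=3
Ev 3: PC=5 idx=1 pred=T actual=T -> ctr[1]=3
Ev 4: PC=4 idx=0 pred=T actual=N -> ctr[0]=2
Ev 5: PC=5 idx=1 pred=T actual=N -> ctr[1]=2
Ev 6: PC=5 idx=1 pred=T actual=T -> ctr[1]=3
Ev 7: PC=4 idx=0 pred=T actual=T -> ctr[0]=3
Ev 8: PC=4 idx=0 pred=T actual=T -> ctr[0]=3
Ev 9: PC=4 idx=0 pred=T actual=N -> ctr[0]=2
Ev 10: PC=5 idx=1 pred=T actual=T -> ctr[1]=3
Ev 11: PC=4 idx=0 pred=T actual=N -> ctr[0]=1

Answer: 1 3 3 3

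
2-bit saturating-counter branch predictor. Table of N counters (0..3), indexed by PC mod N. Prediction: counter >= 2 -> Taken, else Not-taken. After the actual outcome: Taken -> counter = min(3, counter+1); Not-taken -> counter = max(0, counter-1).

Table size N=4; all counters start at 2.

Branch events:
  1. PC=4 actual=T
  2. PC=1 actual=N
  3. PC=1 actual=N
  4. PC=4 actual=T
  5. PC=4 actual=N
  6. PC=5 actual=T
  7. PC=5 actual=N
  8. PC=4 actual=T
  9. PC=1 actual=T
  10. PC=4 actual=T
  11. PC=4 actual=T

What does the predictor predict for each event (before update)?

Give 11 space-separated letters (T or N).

Answer: T T N T T N N T N T T

Derivation:
Ev 1: PC=4 idx=0 pred=T actual=T -> ctr[0]=3
Ev 2: PC=1 idx=1 pred=T actual=N -> ctr[1]=1
Ev 3: PC=1 idx=1 pred=N actual=N -> ctr[1]=0
Ev 4: PC=4 idx=0 pred=T actual=T -> ctr[0]=3
Ev 5: PC=4 idx=0 pred=T actual=N -> ctr[0]=2
Ev 6: PC=5 idx=1 pred=N actual=T -> ctr[1]=1
Ev 7: PC=5 idx=1 pred=N actual=N -> ctr[1]=0
Ev 8: PC=4 idx=0 pred=T actual=T -> ctr[0]=3
Ev 9: PC=1 idx=1 pred=N actual=T -> ctr[1]=1
Ev 10: PC=4 idx=0 pred=T actual=T -> ctr[0]=3
Ev 11: PC=4 idx=0 pred=T actual=T -> ctr[0]=3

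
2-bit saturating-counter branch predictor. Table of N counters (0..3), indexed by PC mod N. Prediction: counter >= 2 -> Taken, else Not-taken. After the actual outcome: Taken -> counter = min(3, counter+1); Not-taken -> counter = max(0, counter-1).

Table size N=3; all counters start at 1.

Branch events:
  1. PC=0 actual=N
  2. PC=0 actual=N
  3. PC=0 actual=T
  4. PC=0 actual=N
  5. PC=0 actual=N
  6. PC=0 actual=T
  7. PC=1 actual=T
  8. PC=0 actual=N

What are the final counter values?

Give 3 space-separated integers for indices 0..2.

Ev 1: PC=0 idx=0 pred=N actual=N -> ctr[0]=0
Ev 2: PC=0 idx=0 pred=N actual=N -> ctr[0]=0
Ev 3: PC=0 idx=0 pred=N actual=T -> ctr[0]=1
Ev 4: PC=0 idx=0 pred=N actual=N -> ctr[0]=0
Ev 5: PC=0 idx=0 pred=N actual=N -> ctr[0]=0
Ev 6: PC=0 idx=0 pred=N actual=T -> ctr[0]=1
Ev 7: PC=1 idx=1 pred=N actual=T -> ctr[1]=2
Ev 8: PC=0 idx=0 pred=N actual=N -> ctr[0]=0

Answer: 0 2 1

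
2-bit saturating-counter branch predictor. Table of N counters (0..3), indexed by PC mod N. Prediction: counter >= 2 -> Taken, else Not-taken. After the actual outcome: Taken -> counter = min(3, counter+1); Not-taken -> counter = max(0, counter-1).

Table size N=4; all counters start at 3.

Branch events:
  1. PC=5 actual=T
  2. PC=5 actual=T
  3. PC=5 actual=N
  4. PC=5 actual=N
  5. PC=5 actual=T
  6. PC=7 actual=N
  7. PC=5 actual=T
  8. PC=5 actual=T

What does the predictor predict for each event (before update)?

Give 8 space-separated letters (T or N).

Answer: T T T T N T T T

Derivation:
Ev 1: PC=5 idx=1 pred=T actual=T -> ctr[1]=3
Ev 2: PC=5 idx=1 pred=T actual=T -> ctr[1]=3
Ev 3: PC=5 idx=1 pred=T actual=N -> ctr[1]=2
Ev 4: PC=5 idx=1 pred=T actual=N -> ctr[1]=1
Ev 5: PC=5 idx=1 pred=N actual=T -> ctr[1]=2
Ev 6: PC=7 idx=3 pred=T actual=N -> ctr[3]=2
Ev 7: PC=5 idx=1 pred=T actual=T -> ctr[1]=3
Ev 8: PC=5 idx=1 pred=T actual=T -> ctr[1]=3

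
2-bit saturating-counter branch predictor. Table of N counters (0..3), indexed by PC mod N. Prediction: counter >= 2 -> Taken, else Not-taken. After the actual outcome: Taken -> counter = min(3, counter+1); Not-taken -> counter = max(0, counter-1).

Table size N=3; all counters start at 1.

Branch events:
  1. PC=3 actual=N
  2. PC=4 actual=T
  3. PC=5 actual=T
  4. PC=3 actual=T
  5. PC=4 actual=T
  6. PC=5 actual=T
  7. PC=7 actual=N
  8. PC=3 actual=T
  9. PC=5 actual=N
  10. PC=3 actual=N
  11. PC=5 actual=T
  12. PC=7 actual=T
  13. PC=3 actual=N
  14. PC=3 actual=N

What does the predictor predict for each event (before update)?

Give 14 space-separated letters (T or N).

Ev 1: PC=3 idx=0 pred=N actual=N -> ctr[0]=0
Ev 2: PC=4 idx=1 pred=N actual=T -> ctr[1]=2
Ev 3: PC=5 idx=2 pred=N actual=T -> ctr[2]=2
Ev 4: PC=3 idx=0 pred=N actual=T -> ctr[0]=1
Ev 5: PC=4 idx=1 pred=T actual=T -> ctr[1]=3
Ev 6: PC=5 idx=2 pred=T actual=T -> ctr[2]=3
Ev 7: PC=7 idx=1 pred=T actual=N -> ctr[1]=2
Ev 8: PC=3 idx=0 pred=N actual=T -> ctr[0]=2
Ev 9: PC=5 idx=2 pred=T actual=N -> ctr[2]=2
Ev 10: PC=3 idx=0 pred=T actual=N -> ctr[0]=1
Ev 11: PC=5 idx=2 pred=T actual=T -> ctr[2]=3
Ev 12: PC=7 idx=1 pred=T actual=T -> ctr[1]=3
Ev 13: PC=3 idx=0 pred=N actual=N -> ctr[0]=0
Ev 14: PC=3 idx=0 pred=N actual=N -> ctr[0]=0

Answer: N N N N T T T N T T T T N N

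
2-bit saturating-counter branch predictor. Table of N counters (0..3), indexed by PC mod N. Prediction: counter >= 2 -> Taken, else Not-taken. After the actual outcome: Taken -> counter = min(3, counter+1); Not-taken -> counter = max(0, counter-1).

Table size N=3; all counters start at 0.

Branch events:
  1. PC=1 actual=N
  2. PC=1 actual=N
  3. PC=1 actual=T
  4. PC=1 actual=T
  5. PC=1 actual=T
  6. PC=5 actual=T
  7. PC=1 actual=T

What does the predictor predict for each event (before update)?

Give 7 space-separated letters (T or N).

Answer: N N N N T N T

Derivation:
Ev 1: PC=1 idx=1 pred=N actual=N -> ctr[1]=0
Ev 2: PC=1 idx=1 pred=N actual=N -> ctr[1]=0
Ev 3: PC=1 idx=1 pred=N actual=T -> ctr[1]=1
Ev 4: PC=1 idx=1 pred=N actual=T -> ctr[1]=2
Ev 5: PC=1 idx=1 pred=T actual=T -> ctr[1]=3
Ev 6: PC=5 idx=2 pred=N actual=T -> ctr[2]=1
Ev 7: PC=1 idx=1 pred=T actual=T -> ctr[1]=3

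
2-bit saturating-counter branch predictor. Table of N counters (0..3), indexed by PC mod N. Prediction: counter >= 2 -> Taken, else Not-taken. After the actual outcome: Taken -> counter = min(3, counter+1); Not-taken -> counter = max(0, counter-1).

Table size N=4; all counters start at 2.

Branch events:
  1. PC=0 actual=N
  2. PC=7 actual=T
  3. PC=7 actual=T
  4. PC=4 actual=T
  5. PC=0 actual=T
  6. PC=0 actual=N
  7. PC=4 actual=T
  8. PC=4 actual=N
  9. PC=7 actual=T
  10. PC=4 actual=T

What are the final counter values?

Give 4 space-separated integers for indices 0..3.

Ev 1: PC=0 idx=0 pred=T actual=N -> ctr[0]=1
Ev 2: PC=7 idx=3 pred=T actual=T -> ctr[3]=3
Ev 3: PC=7 idx=3 pred=T actual=T -> ctr[3]=3
Ev 4: PC=4 idx=0 pred=N actual=T -> ctr[0]=2
Ev 5: PC=0 idx=0 pred=T actual=T -> ctr[0]=3
Ev 6: PC=0 idx=0 pred=T actual=N -> ctr[0]=2
Ev 7: PC=4 idx=0 pred=T actual=T -> ctr[0]=3
Ev 8: PC=4 idx=0 pred=T actual=N -> ctr[0]=2
Ev 9: PC=7 idx=3 pred=T actual=T -> ctr[3]=3
Ev 10: PC=4 idx=0 pred=T actual=T -> ctr[0]=3

Answer: 3 2 2 3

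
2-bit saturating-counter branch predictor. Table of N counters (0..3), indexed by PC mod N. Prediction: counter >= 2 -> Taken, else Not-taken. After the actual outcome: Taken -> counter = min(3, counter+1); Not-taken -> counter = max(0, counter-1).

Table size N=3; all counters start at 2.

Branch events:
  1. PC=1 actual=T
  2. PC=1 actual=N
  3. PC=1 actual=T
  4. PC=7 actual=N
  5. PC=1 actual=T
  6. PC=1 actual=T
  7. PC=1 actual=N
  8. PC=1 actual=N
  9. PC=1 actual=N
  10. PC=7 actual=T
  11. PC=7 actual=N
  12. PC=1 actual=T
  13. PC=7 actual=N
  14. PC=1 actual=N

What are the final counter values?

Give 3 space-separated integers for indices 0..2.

Ev 1: PC=1 idx=1 pred=T actual=T -> ctr[1]=3
Ev 2: PC=1 idx=1 pred=T actual=N -> ctr[1]=2
Ev 3: PC=1 idx=1 pred=T actual=T -> ctr[1]=3
Ev 4: PC=7 idx=1 pred=T actual=N -> ctr[1]=2
Ev 5: PC=1 idx=1 pred=T actual=T -> ctr[1]=3
Ev 6: PC=1 idx=1 pred=T actual=T -> ctr[1]=3
Ev 7: PC=1 idx=1 pred=T actual=N -> ctr[1]=2
Ev 8: PC=1 idx=1 pred=T actual=N -> ctr[1]=1
Ev 9: PC=1 idx=1 pred=N actual=N -> ctr[1]=0
Ev 10: PC=7 idx=1 pred=N actual=T -> ctr[1]=1
Ev 11: PC=7 idx=1 pred=N actual=N -> ctr[1]=0
Ev 12: PC=1 idx=1 pred=N actual=T -> ctr[1]=1
Ev 13: PC=7 idx=1 pred=N actual=N -> ctr[1]=0
Ev 14: PC=1 idx=1 pred=N actual=N -> ctr[1]=0

Answer: 2 0 2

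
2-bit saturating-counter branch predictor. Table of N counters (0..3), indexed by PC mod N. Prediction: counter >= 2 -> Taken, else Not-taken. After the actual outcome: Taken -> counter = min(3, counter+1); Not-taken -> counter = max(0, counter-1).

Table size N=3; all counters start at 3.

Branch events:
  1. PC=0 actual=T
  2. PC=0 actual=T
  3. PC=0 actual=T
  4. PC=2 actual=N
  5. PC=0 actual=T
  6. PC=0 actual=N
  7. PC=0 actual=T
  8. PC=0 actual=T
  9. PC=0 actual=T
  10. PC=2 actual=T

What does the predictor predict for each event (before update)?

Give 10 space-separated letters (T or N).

Ev 1: PC=0 idx=0 pred=T actual=T -> ctr[0]=3
Ev 2: PC=0 idx=0 pred=T actual=T -> ctr[0]=3
Ev 3: PC=0 idx=0 pred=T actual=T -> ctr[0]=3
Ev 4: PC=2 idx=2 pred=T actual=N -> ctr[2]=2
Ev 5: PC=0 idx=0 pred=T actual=T -> ctr[0]=3
Ev 6: PC=0 idx=0 pred=T actual=N -> ctr[0]=2
Ev 7: PC=0 idx=0 pred=T actual=T -> ctr[0]=3
Ev 8: PC=0 idx=0 pred=T actual=T -> ctr[0]=3
Ev 9: PC=0 idx=0 pred=T actual=T -> ctr[0]=3
Ev 10: PC=2 idx=2 pred=T actual=T -> ctr[2]=3

Answer: T T T T T T T T T T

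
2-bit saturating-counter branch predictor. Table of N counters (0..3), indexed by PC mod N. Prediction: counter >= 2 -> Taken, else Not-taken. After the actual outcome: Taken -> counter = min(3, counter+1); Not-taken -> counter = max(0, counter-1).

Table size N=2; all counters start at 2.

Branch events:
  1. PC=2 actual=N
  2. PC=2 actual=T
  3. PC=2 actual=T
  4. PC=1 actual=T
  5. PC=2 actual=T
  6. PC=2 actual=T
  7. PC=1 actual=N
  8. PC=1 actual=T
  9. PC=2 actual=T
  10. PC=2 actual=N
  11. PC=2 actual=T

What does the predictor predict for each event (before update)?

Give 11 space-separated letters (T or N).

Answer: T N T T T T T T T T T

Derivation:
Ev 1: PC=2 idx=0 pred=T actual=N -> ctr[0]=1
Ev 2: PC=2 idx=0 pred=N actual=T -> ctr[0]=2
Ev 3: PC=2 idx=0 pred=T actual=T -> ctr[0]=3
Ev 4: PC=1 idx=1 pred=T actual=T -> ctr[1]=3
Ev 5: PC=2 idx=0 pred=T actual=T -> ctr[0]=3
Ev 6: PC=2 idx=0 pred=T actual=T -> ctr[0]=3
Ev 7: PC=1 idx=1 pred=T actual=N -> ctr[1]=2
Ev 8: PC=1 idx=1 pred=T actual=T -> ctr[1]=3
Ev 9: PC=2 idx=0 pred=T actual=T -> ctr[0]=3
Ev 10: PC=2 idx=0 pred=T actual=N -> ctr[0]=2
Ev 11: PC=2 idx=0 pred=T actual=T -> ctr[0]=3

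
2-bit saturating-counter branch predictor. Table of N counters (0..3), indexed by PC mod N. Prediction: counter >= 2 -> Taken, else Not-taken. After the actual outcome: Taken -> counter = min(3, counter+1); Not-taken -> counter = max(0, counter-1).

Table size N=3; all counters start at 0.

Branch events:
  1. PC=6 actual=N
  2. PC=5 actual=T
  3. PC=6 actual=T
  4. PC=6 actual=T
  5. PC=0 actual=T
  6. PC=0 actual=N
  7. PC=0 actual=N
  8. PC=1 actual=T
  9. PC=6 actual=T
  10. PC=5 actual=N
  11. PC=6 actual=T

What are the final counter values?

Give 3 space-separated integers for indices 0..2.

Ev 1: PC=6 idx=0 pred=N actual=N -> ctr[0]=0
Ev 2: PC=5 idx=2 pred=N actual=T -> ctr[2]=1
Ev 3: PC=6 idx=0 pred=N actual=T -> ctr[0]=1
Ev 4: PC=6 idx=0 pred=N actual=T -> ctr[0]=2
Ev 5: PC=0 idx=0 pred=T actual=T -> ctr[0]=3
Ev 6: PC=0 idx=0 pred=T actual=N -> ctr[0]=2
Ev 7: PC=0 idx=0 pred=T actual=N -> ctr[0]=1
Ev 8: PC=1 idx=1 pred=N actual=T -> ctr[1]=1
Ev 9: PC=6 idx=0 pred=N actual=T -> ctr[0]=2
Ev 10: PC=5 idx=2 pred=N actual=N -> ctr[2]=0
Ev 11: PC=6 idx=0 pred=T actual=T -> ctr[0]=3

Answer: 3 1 0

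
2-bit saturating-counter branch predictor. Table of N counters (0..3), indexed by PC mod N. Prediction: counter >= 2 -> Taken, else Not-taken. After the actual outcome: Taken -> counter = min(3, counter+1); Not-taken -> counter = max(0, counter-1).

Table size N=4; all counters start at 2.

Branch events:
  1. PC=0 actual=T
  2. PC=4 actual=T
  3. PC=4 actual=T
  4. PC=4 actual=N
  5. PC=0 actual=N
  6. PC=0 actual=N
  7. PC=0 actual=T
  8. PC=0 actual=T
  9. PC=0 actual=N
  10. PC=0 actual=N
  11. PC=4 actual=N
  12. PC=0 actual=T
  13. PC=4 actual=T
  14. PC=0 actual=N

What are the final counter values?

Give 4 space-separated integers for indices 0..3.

Answer: 1 2 2 2

Derivation:
Ev 1: PC=0 idx=0 pred=T actual=T -> ctr[0]=3
Ev 2: PC=4 idx=0 pred=T actual=T -> ctr[0]=3
Ev 3: PC=4 idx=0 pred=T actual=T -> ctr[0]=3
Ev 4: PC=4 idx=0 pred=T actual=N -> ctr[0]=2
Ev 5: PC=0 idx=0 pred=T actual=N -> ctr[0]=1
Ev 6: PC=0 idx=0 pred=N actual=N -> ctr[0]=0
Ev 7: PC=0 idx=0 pred=N actual=T -> ctr[0]=1
Ev 8: PC=0 idx=0 pred=N actual=T -> ctr[0]=2
Ev 9: PC=0 idx=0 pred=T actual=N -> ctr[0]=1
Ev 10: PC=0 idx=0 pred=N actual=N -> ctr[0]=0
Ev 11: PC=4 idx=0 pred=N actual=N -> ctr[0]=0
Ev 12: PC=0 idx=0 pred=N actual=T -> ctr[0]=1
Ev 13: PC=4 idx=0 pred=N actual=T -> ctr[0]=2
Ev 14: PC=0 idx=0 pred=T actual=N -> ctr[0]=1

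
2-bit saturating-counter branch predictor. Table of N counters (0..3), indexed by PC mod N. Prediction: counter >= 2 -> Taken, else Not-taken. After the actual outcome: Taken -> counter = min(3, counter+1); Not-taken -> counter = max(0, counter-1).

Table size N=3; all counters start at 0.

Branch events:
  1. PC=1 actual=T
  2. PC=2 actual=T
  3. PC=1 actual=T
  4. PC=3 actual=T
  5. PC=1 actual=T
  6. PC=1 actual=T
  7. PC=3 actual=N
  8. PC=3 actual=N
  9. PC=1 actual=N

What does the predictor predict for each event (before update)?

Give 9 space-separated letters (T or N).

Answer: N N N N T T N N T

Derivation:
Ev 1: PC=1 idx=1 pred=N actual=T -> ctr[1]=1
Ev 2: PC=2 idx=2 pred=N actual=T -> ctr[2]=1
Ev 3: PC=1 idx=1 pred=N actual=T -> ctr[1]=2
Ev 4: PC=3 idx=0 pred=N actual=T -> ctr[0]=1
Ev 5: PC=1 idx=1 pred=T actual=T -> ctr[1]=3
Ev 6: PC=1 idx=1 pred=T actual=T -> ctr[1]=3
Ev 7: PC=3 idx=0 pred=N actual=N -> ctr[0]=0
Ev 8: PC=3 idx=0 pred=N actual=N -> ctr[0]=0
Ev 9: PC=1 idx=1 pred=T actual=N -> ctr[1]=2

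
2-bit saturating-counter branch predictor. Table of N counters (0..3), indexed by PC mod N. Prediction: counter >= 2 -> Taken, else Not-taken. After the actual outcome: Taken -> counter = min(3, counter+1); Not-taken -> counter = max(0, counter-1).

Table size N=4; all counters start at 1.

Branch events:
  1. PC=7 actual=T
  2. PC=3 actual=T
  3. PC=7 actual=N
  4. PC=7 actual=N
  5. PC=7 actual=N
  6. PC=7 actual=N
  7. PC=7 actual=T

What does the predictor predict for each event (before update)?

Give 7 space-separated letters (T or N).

Ev 1: PC=7 idx=3 pred=N actual=T -> ctr[3]=2
Ev 2: PC=3 idx=3 pred=T actual=T -> ctr[3]=3
Ev 3: PC=7 idx=3 pred=T actual=N -> ctr[3]=2
Ev 4: PC=7 idx=3 pred=T actual=N -> ctr[3]=1
Ev 5: PC=7 idx=3 pred=N actual=N -> ctr[3]=0
Ev 6: PC=7 idx=3 pred=N actual=N -> ctr[3]=0
Ev 7: PC=7 idx=3 pred=N actual=T -> ctr[3]=1

Answer: N T T T N N N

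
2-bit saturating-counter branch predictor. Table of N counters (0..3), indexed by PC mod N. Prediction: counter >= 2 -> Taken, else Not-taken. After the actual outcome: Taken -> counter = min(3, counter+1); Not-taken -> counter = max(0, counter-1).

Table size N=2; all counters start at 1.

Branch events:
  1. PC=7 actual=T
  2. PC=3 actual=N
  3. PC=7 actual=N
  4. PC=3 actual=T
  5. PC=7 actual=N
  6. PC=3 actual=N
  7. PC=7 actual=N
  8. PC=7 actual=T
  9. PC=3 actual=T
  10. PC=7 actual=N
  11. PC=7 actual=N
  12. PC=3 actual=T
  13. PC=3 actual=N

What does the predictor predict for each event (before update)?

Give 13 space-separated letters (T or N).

Ev 1: PC=7 idx=1 pred=N actual=T -> ctr[1]=2
Ev 2: PC=3 idx=1 pred=T actual=N -> ctr[1]=1
Ev 3: PC=7 idx=1 pred=N actual=N -> ctr[1]=0
Ev 4: PC=3 idx=1 pred=N actual=T -> ctr[1]=1
Ev 5: PC=7 idx=1 pred=N actual=N -> ctr[1]=0
Ev 6: PC=3 idx=1 pred=N actual=N -> ctr[1]=0
Ev 7: PC=7 idx=1 pred=N actual=N -> ctr[1]=0
Ev 8: PC=7 idx=1 pred=N actual=T -> ctr[1]=1
Ev 9: PC=3 idx=1 pred=N actual=T -> ctr[1]=2
Ev 10: PC=7 idx=1 pred=T actual=N -> ctr[1]=1
Ev 11: PC=7 idx=1 pred=N actual=N -> ctr[1]=0
Ev 12: PC=3 idx=1 pred=N actual=T -> ctr[1]=1
Ev 13: PC=3 idx=1 pred=N actual=N -> ctr[1]=0

Answer: N T N N N N N N N T N N N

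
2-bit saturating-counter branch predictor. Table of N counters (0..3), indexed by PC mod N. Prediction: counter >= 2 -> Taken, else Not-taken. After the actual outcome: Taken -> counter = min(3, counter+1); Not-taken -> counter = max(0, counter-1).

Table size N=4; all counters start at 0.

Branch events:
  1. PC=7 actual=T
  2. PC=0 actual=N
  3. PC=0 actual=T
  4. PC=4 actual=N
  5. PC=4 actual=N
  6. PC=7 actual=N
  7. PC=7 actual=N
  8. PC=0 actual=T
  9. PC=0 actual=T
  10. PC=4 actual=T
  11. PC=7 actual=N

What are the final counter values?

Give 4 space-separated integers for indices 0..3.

Answer: 3 0 0 0

Derivation:
Ev 1: PC=7 idx=3 pred=N actual=T -> ctr[3]=1
Ev 2: PC=0 idx=0 pred=N actual=N -> ctr[0]=0
Ev 3: PC=0 idx=0 pred=N actual=T -> ctr[0]=1
Ev 4: PC=4 idx=0 pred=N actual=N -> ctr[0]=0
Ev 5: PC=4 idx=0 pred=N actual=N -> ctr[0]=0
Ev 6: PC=7 idx=3 pred=N actual=N -> ctr[3]=0
Ev 7: PC=7 idx=3 pred=N actual=N -> ctr[3]=0
Ev 8: PC=0 idx=0 pred=N actual=T -> ctr[0]=1
Ev 9: PC=0 idx=0 pred=N actual=T -> ctr[0]=2
Ev 10: PC=4 idx=0 pred=T actual=T -> ctr[0]=3
Ev 11: PC=7 idx=3 pred=N actual=N -> ctr[3]=0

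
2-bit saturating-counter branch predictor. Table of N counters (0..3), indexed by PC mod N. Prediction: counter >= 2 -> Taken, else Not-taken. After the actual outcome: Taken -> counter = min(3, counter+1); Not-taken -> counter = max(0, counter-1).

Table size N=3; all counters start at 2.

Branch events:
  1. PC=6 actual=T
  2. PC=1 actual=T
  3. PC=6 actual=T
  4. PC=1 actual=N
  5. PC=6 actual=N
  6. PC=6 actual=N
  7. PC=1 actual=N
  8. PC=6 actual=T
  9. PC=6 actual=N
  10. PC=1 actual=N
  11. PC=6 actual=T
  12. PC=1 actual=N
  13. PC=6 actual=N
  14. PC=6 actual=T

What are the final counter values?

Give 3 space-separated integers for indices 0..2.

Ev 1: PC=6 idx=0 pred=T actual=T -> ctr[0]=3
Ev 2: PC=1 idx=1 pred=T actual=T -> ctr[1]=3
Ev 3: PC=6 idx=0 pred=T actual=T -> ctr[0]=3
Ev 4: PC=1 idx=1 pred=T actual=N -> ctr[1]=2
Ev 5: PC=6 idx=0 pred=T actual=N -> ctr[0]=2
Ev 6: PC=6 idx=0 pred=T actual=N -> ctr[0]=1
Ev 7: PC=1 idx=1 pred=T actual=N -> ctr[1]=1
Ev 8: PC=6 idx=0 pred=N actual=T -> ctr[0]=2
Ev 9: PC=6 idx=0 pred=T actual=N -> ctr[0]=1
Ev 10: PC=1 idx=1 pred=N actual=N -> ctr[1]=0
Ev 11: PC=6 idx=0 pred=N actual=T -> ctr[0]=2
Ev 12: PC=1 idx=1 pred=N actual=N -> ctr[1]=0
Ev 13: PC=6 idx=0 pred=T actual=N -> ctr[0]=1
Ev 14: PC=6 idx=0 pred=N actual=T -> ctr[0]=2

Answer: 2 0 2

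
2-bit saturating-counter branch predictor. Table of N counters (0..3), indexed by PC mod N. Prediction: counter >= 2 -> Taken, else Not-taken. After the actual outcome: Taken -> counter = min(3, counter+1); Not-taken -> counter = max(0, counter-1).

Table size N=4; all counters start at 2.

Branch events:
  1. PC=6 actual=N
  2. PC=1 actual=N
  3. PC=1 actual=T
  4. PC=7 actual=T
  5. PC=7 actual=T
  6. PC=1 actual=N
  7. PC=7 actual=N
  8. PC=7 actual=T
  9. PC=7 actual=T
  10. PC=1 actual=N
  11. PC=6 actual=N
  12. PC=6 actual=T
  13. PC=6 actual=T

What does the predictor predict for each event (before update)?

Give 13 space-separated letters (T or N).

Answer: T T N T T T T T T N N N N

Derivation:
Ev 1: PC=6 idx=2 pred=T actual=N -> ctr[2]=1
Ev 2: PC=1 idx=1 pred=T actual=N -> ctr[1]=1
Ev 3: PC=1 idx=1 pred=N actual=T -> ctr[1]=2
Ev 4: PC=7 idx=3 pred=T actual=T -> ctr[3]=3
Ev 5: PC=7 idx=3 pred=T actual=T -> ctr[3]=3
Ev 6: PC=1 idx=1 pred=T actual=N -> ctr[1]=1
Ev 7: PC=7 idx=3 pred=T actual=N -> ctr[3]=2
Ev 8: PC=7 idx=3 pred=T actual=T -> ctr[3]=3
Ev 9: PC=7 idx=3 pred=T actual=T -> ctr[3]=3
Ev 10: PC=1 idx=1 pred=N actual=N -> ctr[1]=0
Ev 11: PC=6 idx=2 pred=N actual=N -> ctr[2]=0
Ev 12: PC=6 idx=2 pred=N actual=T -> ctr[2]=1
Ev 13: PC=6 idx=2 pred=N actual=T -> ctr[2]=2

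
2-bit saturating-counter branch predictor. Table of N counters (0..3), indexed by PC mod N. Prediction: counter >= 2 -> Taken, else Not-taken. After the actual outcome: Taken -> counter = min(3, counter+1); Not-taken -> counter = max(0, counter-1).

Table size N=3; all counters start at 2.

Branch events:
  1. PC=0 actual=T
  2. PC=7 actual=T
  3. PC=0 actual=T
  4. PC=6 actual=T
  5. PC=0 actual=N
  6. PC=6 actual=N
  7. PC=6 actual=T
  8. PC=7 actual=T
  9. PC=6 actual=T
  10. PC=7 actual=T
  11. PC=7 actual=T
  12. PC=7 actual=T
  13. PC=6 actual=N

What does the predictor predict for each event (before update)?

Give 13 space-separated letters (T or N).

Answer: T T T T T T N T T T T T T

Derivation:
Ev 1: PC=0 idx=0 pred=T actual=T -> ctr[0]=3
Ev 2: PC=7 idx=1 pred=T actual=T -> ctr[1]=3
Ev 3: PC=0 idx=0 pred=T actual=T -> ctr[0]=3
Ev 4: PC=6 idx=0 pred=T actual=T -> ctr[0]=3
Ev 5: PC=0 idx=0 pred=T actual=N -> ctr[0]=2
Ev 6: PC=6 idx=0 pred=T actual=N -> ctr[0]=1
Ev 7: PC=6 idx=0 pred=N actual=T -> ctr[0]=2
Ev 8: PC=7 idx=1 pred=T actual=T -> ctr[1]=3
Ev 9: PC=6 idx=0 pred=T actual=T -> ctr[0]=3
Ev 10: PC=7 idx=1 pred=T actual=T -> ctr[1]=3
Ev 11: PC=7 idx=1 pred=T actual=T -> ctr[1]=3
Ev 12: PC=7 idx=1 pred=T actual=T -> ctr[1]=3
Ev 13: PC=6 idx=0 pred=T actual=N -> ctr[0]=2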